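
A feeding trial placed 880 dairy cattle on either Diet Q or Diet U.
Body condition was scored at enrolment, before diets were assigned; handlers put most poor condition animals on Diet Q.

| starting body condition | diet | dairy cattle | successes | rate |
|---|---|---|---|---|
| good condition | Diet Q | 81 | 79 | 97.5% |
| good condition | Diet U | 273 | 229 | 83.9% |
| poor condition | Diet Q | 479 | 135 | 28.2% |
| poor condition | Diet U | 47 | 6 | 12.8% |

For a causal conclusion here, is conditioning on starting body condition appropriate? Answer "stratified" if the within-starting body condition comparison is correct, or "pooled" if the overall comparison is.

stratified

Diet Q is higher inside every starting body condition stratum but Diet U is higher in aggregate. Whether to stratify depends on how starting body condition relates to the diet.
Nothing the diet does changes starting body condition; the imbalance is an allocation artefact. With starting body condition also predicting the outcome, the pooled figure is confounded, and the within-stratum comparison is the causal one.
Within each level — good condition: 97.5% vs 83.9%; poor condition: 28.2% vs 12.8% — Diet Q is higher every time.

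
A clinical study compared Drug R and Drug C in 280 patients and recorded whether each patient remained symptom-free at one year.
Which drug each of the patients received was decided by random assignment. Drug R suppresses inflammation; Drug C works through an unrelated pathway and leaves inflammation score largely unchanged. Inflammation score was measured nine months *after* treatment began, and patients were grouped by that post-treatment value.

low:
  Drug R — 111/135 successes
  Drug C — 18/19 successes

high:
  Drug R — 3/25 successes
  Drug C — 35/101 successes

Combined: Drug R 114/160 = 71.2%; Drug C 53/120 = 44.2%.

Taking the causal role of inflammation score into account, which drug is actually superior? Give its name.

Stratifying would compare drugs among patients the drugs themselves sorted into inflammation score groups — a form of selection on an intermediate. The unconditioned pooled rates give the total causal effect.
Pooled: Drug R 71.2% vs Drug C 44.2%; Drug R is higher overall.

Drug R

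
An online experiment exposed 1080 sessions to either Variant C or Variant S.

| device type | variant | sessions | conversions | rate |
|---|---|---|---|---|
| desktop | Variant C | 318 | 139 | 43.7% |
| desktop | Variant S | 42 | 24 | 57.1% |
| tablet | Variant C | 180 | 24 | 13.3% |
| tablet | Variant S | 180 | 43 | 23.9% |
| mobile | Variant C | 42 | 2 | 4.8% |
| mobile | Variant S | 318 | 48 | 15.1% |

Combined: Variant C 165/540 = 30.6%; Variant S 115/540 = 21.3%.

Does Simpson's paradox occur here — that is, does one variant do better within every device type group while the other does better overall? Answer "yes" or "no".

yes

Within each device type level (desktop 43.7% vs 57.1%; tablet 13.3% vs 23.9%; mobile 4.8% vs 15.1%), Variant S has the higher rate every time. Pooled: 30.6% vs 21.3% — Variant C has the higher rate overall. The two comparisons disagree.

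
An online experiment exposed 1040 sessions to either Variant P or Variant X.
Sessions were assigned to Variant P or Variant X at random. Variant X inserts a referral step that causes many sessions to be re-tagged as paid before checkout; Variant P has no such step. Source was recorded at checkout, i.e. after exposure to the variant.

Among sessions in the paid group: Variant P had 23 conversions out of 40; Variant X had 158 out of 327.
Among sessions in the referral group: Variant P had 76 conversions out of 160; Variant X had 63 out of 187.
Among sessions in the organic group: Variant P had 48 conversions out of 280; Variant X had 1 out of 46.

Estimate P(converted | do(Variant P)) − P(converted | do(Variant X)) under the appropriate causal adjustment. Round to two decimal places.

-0.09

Traffic source is recorded after the variant and is itself shifted by it — it sits on the causal path from variant to outcome. Conditioning on a mediator would strip out part of the effect we want; the pooled comparison gives the total causal effect.
The causal difference is the pooled difference: 0.306 − 0.396 = -0.090.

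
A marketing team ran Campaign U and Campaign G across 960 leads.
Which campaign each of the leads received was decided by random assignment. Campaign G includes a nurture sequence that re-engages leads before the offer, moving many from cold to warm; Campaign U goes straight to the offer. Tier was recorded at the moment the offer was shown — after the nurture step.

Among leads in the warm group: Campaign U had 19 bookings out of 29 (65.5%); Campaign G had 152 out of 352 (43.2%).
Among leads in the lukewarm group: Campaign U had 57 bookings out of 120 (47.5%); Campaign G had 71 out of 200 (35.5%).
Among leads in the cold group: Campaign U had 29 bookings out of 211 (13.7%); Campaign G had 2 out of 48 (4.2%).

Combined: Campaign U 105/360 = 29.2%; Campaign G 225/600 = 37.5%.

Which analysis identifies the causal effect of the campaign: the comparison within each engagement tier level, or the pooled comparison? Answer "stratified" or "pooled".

The engagement tier-specific comparison favours Campaign U throughout, but the pooled figures favour Campaign G. The question is whether to condition on engagement tier.
Stratifying would compare campaigns among leads the campaigns themselves sorted into engagement tier groups — a form of selection on an intermediate. The unconditioned pooled rates give the total causal effect.
Pooled: Campaign U 29.2% vs Campaign G 37.5%; Campaign G is higher overall.

pooled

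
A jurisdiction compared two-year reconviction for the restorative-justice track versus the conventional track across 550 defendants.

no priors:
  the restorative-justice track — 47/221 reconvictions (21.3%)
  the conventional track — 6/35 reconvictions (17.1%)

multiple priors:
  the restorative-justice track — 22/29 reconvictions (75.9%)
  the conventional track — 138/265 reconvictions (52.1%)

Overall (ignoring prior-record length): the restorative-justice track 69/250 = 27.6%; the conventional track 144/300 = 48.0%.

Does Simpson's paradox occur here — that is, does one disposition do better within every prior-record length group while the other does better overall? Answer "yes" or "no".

yes

Within each prior-record length level (no priors 21.3% vs 17.1%; multiple priors 75.9% vs 52.1%), the conventional track has the lower rate every time. Pooled: 27.6% vs 48.0% — the restorative-justice track has the lower rate overall. The two comparisons disagree.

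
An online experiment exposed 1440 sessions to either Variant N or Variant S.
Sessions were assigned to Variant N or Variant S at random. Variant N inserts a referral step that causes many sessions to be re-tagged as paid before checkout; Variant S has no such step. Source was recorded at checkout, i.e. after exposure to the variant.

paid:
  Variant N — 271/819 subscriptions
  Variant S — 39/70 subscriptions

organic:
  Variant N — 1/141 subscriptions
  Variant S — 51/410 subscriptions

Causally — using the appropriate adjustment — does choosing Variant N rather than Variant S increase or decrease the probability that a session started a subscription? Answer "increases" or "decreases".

increases

The traffic source-specific comparison favours Variant S throughout, but the pooled figures favour Variant N. The question is whether to condition on traffic source.
Traffic source is downstream of the variant. One should not condition on a consequence of treatment, so the overall rates are the right comparison.
Pooled: Variant N 28.3% vs Variant S 18.8%; Variant N is higher overall.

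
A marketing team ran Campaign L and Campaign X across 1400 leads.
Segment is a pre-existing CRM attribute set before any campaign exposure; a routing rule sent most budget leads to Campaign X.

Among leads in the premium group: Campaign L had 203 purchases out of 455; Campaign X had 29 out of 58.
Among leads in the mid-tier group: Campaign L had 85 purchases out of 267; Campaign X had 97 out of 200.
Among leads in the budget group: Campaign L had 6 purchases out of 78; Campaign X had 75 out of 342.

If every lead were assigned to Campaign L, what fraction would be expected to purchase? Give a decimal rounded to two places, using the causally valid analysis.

0.29

The customer segment-specific comparison favours Campaign X throughout, but the pooled figures favour Campaign L. The question is whether to condition on customer segment.
Customer segment differs across campaigns for reasons unrelated to any effect of the campaign itself, and it separately predicts the outcome — a classic confounder. We must compare within customer segment levels.
Standardising Campaign L to the population customer segment mix: 0.366·203/455 + 0.334·85/267 + 0.300·6/78 = 0.293.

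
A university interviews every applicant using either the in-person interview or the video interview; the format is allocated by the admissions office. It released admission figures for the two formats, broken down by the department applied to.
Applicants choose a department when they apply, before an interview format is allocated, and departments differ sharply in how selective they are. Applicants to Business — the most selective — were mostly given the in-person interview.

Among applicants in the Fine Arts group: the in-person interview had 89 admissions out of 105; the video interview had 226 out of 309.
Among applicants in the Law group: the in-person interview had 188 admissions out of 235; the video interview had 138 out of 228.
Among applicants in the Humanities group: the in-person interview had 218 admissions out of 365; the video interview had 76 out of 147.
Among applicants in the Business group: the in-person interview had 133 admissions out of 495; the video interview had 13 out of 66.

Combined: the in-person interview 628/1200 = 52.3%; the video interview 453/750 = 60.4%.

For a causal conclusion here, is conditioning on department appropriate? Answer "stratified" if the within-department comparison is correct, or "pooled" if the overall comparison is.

stratified

the in-person interview is higher inside every department stratum but the video interview is higher in aggregate. Whether to stratify depends on how department relates to the interview format.
The imbalance in department arose from how applicants were allocated, not from anything the interview format did; and department independently affects the outcome. The pooled gap is confounded — condition on department.
Within each level — Fine Arts: 84.8% vs 73.1%; Law: 80.0% vs 60.5%; Humanities: 59.7% vs 51.7%; Business: 26.9% vs 19.7% — the in-person interview is higher every time.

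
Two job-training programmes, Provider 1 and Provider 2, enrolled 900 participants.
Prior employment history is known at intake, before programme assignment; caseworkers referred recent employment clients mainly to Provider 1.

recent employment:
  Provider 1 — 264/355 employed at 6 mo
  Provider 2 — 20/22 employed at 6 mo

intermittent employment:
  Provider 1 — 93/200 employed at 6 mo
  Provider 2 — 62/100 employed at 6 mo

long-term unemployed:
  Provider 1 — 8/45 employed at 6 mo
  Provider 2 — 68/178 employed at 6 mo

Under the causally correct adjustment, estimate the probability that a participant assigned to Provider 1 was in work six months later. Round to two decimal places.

0.51

Prior employment history is set before the programme has any effect — it is not caused by the programme — and it independently drives the outcome. That makes it a confounder, so the causal comparison is within prior employment history levels.
Standardising Provider 1 to the population prior employment history mix: 0.419·264/355 + 0.333·93/200 + 0.248·8/45 = 0.511.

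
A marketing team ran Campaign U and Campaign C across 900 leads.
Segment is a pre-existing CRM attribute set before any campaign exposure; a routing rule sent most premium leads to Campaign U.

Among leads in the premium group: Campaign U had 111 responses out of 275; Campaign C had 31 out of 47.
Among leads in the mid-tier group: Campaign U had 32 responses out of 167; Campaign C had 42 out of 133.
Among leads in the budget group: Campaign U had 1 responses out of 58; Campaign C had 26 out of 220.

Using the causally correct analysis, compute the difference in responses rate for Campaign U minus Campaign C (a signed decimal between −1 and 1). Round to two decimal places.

Campaign C is higher inside every customer segment stratum but Campaign U is higher in aggregate. Whether to stratify depends on how customer segment relates to the campaign.
Since customer segment is a pre-existing factor (not a product of the campaign) and it affects the outcome on its own, it is a confounder. The stratified rates, not the pooled rate, identify the causal effect.
Adjusting over the population distribution of customer segment: 0.358·(0.404−0.660) + 0.333·(0.192−0.316) + 0.309·(0.017−0.118) = -0.164.

-0.16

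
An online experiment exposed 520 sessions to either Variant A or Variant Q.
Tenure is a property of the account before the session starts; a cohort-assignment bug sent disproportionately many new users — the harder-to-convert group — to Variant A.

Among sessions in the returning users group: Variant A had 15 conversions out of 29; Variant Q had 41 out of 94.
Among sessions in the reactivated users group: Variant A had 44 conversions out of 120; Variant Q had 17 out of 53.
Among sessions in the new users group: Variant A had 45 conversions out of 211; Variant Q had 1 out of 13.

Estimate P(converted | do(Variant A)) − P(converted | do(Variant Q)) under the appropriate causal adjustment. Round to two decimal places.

+0.09

The user tenure-specific comparison favours Variant A throughout, but the pooled figures favour Variant Q. The question is whether to condition on user tenure.
User tenure differs across variants for reasons unrelated to any effect of the variant itself, and it separately predicts the outcome — a classic confounder. We must compare within user tenure levels.
Adjusting over the population distribution of user tenure: 0.237·(0.517−0.436) + 0.333·(0.367−0.321) + 0.431·(0.213−0.077) = +0.093.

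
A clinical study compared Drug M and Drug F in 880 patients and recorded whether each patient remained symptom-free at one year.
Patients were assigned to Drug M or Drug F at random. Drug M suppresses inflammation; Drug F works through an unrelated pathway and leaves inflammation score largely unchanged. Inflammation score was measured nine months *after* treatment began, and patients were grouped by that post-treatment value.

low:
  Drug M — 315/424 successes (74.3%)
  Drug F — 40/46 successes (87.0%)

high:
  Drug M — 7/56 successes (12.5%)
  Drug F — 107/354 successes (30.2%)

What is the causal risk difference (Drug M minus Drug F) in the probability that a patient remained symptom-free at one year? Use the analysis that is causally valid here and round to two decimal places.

The stratified and pooled comparisons disagree (Drug F wins within each inflammation score; Drug M wins overall), so the answer turns on the causal role of inflammation score.
Inflammation score is downstream of the drug. One should not condition on a consequence of treatment, so the overall rates are the right comparison.
The causal difference is the pooled difference: 0.671 − 0.367 = +0.303.

+0.30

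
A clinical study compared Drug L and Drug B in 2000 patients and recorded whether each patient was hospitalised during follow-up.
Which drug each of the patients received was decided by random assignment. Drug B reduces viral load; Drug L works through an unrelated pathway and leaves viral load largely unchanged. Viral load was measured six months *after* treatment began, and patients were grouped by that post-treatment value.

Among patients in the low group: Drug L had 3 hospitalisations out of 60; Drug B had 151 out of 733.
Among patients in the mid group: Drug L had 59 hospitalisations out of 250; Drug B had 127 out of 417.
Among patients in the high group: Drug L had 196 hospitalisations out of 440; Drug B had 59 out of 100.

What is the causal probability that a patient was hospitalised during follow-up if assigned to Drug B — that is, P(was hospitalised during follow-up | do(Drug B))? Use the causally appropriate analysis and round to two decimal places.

Drug L is lower inside every viral load stratum but Drug B is lower in aggregate. Whether to stratify depends on how viral load relates to the drug.
Viral load is recorded after the drug and is itself shifted by it — it sits on the causal path from drug to outcome. Conditioning on a mediator would strip out part of the effect we want; the pooled comparison gives the total causal effect.
So P(outcome | do(Drug B)) is just the pooled rate for Drug B: 337/1250 = 0.270.

0.27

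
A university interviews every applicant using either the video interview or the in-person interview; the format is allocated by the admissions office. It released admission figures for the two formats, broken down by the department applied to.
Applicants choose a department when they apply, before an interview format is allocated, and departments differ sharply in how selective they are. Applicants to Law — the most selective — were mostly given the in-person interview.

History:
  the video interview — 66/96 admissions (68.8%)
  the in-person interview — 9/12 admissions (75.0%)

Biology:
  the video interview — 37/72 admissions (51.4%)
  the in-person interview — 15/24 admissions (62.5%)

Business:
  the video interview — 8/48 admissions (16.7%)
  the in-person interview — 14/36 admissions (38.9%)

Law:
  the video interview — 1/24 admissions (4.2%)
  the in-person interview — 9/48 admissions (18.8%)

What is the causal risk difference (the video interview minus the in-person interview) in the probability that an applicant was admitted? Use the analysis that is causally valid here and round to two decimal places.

Within every department level the in-person interview has the higher rate, yet pooled the video interview does — Simpson's reversal.
Department is set before the interview format has any effect — it is not caused by the interview format — and it independently drives the outcome. That makes it a confounder, so the causal comparison is within department levels.
Adjusting over the population distribution of department: 0.300·(0.688−0.750) + 0.267·(0.514−0.625) + 0.233·(0.167−0.389) + 0.200·(0.042−0.188) = -0.129.

-0.13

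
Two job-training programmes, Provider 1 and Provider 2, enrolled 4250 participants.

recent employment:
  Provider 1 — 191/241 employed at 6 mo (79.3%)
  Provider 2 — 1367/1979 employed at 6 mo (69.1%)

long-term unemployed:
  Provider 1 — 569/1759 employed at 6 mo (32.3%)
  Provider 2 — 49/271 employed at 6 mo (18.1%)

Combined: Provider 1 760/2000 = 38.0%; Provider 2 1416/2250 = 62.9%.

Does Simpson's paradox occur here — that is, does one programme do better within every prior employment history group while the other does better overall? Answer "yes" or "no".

yes

Within each prior employment history level (recent employment 79.3% vs 69.1%; long-term unemployed 32.3% vs 18.1%), Provider 1 has the higher rate every time. Pooled: 38.0% vs 62.9% — Provider 2 has the higher rate overall. The two comparisons disagree.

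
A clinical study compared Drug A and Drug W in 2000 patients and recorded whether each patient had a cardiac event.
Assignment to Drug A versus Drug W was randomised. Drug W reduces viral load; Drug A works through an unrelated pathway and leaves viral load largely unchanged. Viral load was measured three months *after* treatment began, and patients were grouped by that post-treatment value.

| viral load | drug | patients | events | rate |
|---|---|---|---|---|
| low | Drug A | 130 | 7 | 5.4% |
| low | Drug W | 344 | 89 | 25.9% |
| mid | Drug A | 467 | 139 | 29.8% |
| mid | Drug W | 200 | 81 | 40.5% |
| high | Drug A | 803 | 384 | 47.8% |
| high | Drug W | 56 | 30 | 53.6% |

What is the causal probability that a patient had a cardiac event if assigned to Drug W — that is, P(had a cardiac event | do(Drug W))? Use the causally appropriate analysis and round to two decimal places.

0.33

The viral load-specific comparison favours Drug A throughout, but the pooled figures favour Drug W. The question is whether to condition on viral load.
Viral load is downstream of the drug. One should not condition on a consequence of treatment, so the overall rates are the right comparison.
So P(outcome | do(Drug W)) is just the pooled rate for Drug W: 200/600 = 0.333.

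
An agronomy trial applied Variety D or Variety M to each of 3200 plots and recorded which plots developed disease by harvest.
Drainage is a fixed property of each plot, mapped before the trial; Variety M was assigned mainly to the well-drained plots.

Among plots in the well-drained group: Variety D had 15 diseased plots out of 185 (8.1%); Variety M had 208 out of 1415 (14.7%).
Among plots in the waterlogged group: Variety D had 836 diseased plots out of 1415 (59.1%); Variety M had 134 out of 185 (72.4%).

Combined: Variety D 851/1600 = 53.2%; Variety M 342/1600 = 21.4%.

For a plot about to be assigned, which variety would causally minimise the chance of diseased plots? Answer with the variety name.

Variety D

The imbalance in field drainage arose from how plots were allocated, not from anything the variety did; and field drainage independently affects the outcome. The pooled gap is confounded — condition on field drainage.
Within each level — well-drained: 8.1% vs 14.7%; waterlogged: 59.1% vs 72.4% — Variety D is lower every time.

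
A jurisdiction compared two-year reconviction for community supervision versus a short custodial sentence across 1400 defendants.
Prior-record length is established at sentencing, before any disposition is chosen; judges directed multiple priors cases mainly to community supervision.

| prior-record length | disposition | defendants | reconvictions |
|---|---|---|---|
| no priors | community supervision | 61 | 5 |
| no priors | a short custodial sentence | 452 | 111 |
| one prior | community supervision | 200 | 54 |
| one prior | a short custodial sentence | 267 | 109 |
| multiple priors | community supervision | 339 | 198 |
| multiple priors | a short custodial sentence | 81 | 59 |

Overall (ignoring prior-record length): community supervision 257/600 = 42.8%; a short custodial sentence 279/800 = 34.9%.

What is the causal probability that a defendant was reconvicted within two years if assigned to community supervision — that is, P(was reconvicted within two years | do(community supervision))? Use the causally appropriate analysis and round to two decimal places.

The imbalance in prior-record length arose from how defendants were allocated, not from anything the disposition did; and prior-record length independently affects the outcome. The pooled gap is confounded — condition on prior-record length.
Standardising community supervision to the population prior-record length mix: 0.366·5/61 + 0.334·54/200 + 0.300·198/339 = 0.295.

0.30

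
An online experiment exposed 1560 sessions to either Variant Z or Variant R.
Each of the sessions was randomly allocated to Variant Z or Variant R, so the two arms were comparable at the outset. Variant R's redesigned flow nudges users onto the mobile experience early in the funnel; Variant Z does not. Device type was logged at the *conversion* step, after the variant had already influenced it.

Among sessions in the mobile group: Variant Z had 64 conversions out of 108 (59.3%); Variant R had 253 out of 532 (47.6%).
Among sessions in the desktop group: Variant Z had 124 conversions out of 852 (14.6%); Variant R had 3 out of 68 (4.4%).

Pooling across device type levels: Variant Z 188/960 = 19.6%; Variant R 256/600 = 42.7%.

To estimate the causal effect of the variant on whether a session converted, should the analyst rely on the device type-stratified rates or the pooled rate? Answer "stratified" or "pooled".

pooled

The device type-specific comparison favours Variant Z throughout, but the pooled figures favour Variant R. The question is whether to condition on device type.
Device type lies on the pathway variant → device type → outcome, so adjusting for it blocks the indirect effect. For the total causal effect of variant, use the unadjusted pooled rates.
Pooled: Variant Z 19.6% vs Variant R 42.7%; Variant R is higher overall.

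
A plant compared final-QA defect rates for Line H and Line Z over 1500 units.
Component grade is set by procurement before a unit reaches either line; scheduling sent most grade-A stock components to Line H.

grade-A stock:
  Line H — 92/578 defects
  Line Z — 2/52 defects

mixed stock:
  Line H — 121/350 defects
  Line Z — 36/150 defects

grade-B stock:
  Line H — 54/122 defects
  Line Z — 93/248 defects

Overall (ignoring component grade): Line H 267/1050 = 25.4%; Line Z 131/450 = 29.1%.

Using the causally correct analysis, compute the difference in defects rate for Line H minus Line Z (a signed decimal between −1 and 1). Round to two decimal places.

+0.10

The imbalance in component grade arose from how units were allocated, not from anything the line did; and component grade independently affects the outcome. The pooled gap is confounded — condition on component grade.
Adjusting over the population distribution of component grade: 0.420·(0.159−0.038) + 0.333·(0.346−0.240) + 0.247·(0.443−0.375) = +0.103.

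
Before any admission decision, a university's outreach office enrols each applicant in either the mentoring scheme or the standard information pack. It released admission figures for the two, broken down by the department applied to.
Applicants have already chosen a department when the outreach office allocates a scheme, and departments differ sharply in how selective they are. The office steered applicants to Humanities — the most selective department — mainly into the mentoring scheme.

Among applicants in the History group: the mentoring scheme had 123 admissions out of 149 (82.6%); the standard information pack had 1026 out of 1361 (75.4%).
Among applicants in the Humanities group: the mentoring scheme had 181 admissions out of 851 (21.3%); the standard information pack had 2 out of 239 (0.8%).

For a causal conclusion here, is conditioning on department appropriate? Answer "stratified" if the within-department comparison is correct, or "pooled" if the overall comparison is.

stratified

Within every department level the mentoring scheme has the higher rate, yet pooled the standard information pack does — Simpson's reversal.
Since department is a pre-existing factor (not a product of the outreach scheme) and it affects the outcome on its own, it is a confounder. The stratified rates, not the pooled rate, identify the causal effect.
Within each level — History: 82.6% vs 75.4%; Humanities: 21.3% vs 0.8% — the mentoring scheme is higher every time.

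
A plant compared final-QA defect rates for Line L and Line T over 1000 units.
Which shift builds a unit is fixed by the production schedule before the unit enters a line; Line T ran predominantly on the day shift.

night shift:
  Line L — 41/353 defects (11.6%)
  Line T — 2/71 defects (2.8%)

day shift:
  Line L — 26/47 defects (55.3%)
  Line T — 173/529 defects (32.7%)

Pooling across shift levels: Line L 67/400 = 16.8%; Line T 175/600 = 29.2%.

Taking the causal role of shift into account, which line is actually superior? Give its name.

Line T

The stratified and pooled comparisons disagree (Line T wins within each shift; Line L wins overall), so the answer turns on the causal role of shift.
Here shift is a common cause — it drives both which line a case falls under and the outcome. The crude comparison mixes populations; the stratum-specific rates are the causally relevant ones.
Within each level — night shift: 11.6% vs 2.8%; day shift: 55.3% vs 32.7% — Line T is lower every time.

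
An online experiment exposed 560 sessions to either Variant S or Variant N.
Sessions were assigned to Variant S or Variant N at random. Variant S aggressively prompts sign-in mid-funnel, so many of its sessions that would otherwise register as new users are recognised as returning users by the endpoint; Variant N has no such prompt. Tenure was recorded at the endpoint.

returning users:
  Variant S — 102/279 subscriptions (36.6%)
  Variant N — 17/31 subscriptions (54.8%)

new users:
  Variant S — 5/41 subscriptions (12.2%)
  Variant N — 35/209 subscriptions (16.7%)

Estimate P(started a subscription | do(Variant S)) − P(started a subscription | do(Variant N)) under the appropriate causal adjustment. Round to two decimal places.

+0.12

Stratifying would compare variants among sessions the variants themselves sorted into user tenure groups — a form of selection on an intermediate. The unconditioned pooled rates give the total causal effect.
The causal difference is the pooled difference: 0.334 − 0.217 = +0.118.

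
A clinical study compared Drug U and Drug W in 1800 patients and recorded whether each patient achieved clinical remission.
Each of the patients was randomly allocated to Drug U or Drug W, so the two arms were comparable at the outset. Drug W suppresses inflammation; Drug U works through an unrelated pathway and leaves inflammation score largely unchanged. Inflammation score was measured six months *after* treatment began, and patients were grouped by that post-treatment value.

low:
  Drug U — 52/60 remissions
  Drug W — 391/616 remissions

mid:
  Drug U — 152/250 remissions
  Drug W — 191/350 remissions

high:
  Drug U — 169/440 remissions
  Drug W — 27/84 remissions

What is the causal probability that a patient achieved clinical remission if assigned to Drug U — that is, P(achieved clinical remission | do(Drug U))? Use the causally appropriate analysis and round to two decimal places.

0.50

Because the drug influences inflammation score, inflammation score is a post-treatment mediator, not a confounder. Stratifying on it would bias the estimate; the causal effect is the crude pooled difference.
So P(outcome | do(Drug U)) is just the pooled rate for Drug U: 373/750 = 0.497.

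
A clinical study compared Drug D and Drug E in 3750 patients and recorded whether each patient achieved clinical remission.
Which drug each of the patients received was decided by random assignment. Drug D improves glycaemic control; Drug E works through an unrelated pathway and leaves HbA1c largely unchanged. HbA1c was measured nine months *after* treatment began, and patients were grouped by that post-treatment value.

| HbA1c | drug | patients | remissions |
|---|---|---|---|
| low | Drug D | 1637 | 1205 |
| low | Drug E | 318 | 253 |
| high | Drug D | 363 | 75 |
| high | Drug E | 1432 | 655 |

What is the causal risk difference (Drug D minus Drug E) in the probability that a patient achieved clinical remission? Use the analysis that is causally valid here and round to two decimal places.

+0.12

Because the drug influences HbA1c, HbA1c is a post-treatment mediator, not a confounder. Stratifying on it would bias the estimate; the causal effect is the crude pooled difference.
The causal difference is the pooled difference: 0.640 − 0.519 = +0.121.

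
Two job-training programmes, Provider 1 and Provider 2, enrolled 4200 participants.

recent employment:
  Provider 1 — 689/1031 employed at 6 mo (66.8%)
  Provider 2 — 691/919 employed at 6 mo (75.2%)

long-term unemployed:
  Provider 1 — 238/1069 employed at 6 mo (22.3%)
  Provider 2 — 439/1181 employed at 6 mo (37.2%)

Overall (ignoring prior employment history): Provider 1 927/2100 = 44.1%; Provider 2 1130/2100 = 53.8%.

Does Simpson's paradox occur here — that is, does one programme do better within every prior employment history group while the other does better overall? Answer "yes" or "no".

no

Within each prior employment history level (recent employment 66.8% vs 75.2%; long-term unemployed 22.3% vs 37.2%), Provider 2 has the higher rate every time. Pooled: 44.1% vs 53.8% — Provider 2 has the higher rate overall. They agree.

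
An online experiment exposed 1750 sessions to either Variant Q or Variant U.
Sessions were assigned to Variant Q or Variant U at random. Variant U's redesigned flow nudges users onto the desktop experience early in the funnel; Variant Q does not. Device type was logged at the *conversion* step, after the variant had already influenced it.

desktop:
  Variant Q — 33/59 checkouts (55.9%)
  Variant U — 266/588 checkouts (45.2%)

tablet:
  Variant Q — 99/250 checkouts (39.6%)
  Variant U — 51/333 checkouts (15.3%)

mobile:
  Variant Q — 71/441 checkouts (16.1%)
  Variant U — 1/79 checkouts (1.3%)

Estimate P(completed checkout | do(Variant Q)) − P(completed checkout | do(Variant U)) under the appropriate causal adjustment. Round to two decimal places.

The distribution of device type is itself part of what the variant does — it is an intermediate outcome. Holding it fixed would remove that part of the effect; the total effect is the pooled difference.
The causal difference is the pooled difference: 0.271 − 0.318 = -0.047.

-0.05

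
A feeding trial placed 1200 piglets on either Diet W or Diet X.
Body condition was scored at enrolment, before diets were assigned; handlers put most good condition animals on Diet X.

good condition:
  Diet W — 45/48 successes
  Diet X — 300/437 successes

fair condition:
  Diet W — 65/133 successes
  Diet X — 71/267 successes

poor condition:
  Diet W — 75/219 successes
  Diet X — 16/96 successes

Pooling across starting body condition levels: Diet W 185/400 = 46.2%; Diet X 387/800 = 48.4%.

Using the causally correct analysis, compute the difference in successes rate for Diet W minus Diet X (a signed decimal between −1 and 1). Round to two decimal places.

+0.22

The starting body condition-specific comparison favours Diet W throughout, but the pooled figures favour Diet X. The question is whether to condition on starting body condition.
The imbalance in starting body condition arose from how piglets were allocated, not from anything the diet did; and starting body condition independently affects the outcome. The pooled gap is confounded — condition on starting body condition.
Adjusting over the population distribution of starting body condition: 0.404·(0.938−0.686) + 0.333·(0.489−0.266) + 0.263·(0.342−0.167) = +0.222.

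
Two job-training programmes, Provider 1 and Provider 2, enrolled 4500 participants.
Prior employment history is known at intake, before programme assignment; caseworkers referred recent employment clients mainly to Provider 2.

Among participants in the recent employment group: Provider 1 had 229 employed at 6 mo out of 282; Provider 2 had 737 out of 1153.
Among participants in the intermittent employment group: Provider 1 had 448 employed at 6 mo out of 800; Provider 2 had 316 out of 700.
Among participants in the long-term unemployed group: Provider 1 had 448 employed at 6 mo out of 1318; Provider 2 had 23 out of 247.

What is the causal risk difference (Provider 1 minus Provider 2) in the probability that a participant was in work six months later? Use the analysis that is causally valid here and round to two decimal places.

+0.18

Prior employment history satisfies the back-door criterion: it is not a descendant of the programme, and it blocks the spurious path from programme to outcome. Adjusting for it (i.e., using the within-prior employment history rates) gives the causal effect.
Adjusting over the population distribution of prior employment history: 0.319·(0.812−0.639) + 0.333·(0.560−0.451) + 0.348·(0.340−0.093) = +0.177.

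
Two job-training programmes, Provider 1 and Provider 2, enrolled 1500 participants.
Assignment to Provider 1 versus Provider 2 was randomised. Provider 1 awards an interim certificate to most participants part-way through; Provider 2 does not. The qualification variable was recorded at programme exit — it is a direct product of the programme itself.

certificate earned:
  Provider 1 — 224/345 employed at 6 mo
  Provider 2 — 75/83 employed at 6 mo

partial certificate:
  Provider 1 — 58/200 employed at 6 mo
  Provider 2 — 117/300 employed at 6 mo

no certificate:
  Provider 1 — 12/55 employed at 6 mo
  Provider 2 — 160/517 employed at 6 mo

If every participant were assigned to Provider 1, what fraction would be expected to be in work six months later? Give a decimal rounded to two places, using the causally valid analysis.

0.49

Qualification attained during the programme is downstream of the programme. One should not condition on a consequence of treatment, so the overall rates are the right comparison.
So P(outcome | do(Provider 1)) is just the pooled rate for Provider 1: 294/600 = 0.490.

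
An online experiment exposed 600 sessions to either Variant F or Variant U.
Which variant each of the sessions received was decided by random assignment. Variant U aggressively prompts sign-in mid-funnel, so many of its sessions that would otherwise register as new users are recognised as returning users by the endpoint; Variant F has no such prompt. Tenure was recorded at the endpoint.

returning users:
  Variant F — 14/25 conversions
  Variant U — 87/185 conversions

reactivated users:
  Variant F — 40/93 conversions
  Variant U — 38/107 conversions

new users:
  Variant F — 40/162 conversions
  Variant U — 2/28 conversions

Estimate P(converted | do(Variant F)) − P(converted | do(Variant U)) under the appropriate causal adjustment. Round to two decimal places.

The user tenure-specific comparison favours Variant F throughout, but the pooled figures favour Variant U. The question is whether to condition on user tenure.
Stratifying would compare variants among sessions the variants themselves sorted into user tenure groups — a form of selection on an intermediate. The unconditioned pooled rates give the total causal effect.
The causal difference is the pooled difference: 0.336 − 0.397 = -0.061.

-0.06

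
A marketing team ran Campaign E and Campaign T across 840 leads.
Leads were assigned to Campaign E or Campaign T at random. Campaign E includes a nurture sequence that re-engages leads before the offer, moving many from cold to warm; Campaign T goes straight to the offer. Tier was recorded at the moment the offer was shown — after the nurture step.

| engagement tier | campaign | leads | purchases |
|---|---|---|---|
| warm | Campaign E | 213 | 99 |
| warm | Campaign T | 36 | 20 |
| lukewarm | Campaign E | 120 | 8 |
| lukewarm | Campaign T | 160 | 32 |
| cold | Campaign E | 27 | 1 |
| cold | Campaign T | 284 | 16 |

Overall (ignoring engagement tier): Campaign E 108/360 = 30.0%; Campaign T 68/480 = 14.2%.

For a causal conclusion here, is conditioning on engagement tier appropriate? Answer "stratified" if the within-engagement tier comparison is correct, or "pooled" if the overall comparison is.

Within every engagement tier level Campaign T has the higher rate, yet pooled Campaign E does — Simpson's reversal.
The distribution of engagement tier is itself part of what the campaign does — it is an intermediate outcome. Holding it fixed would remove that part of the effect; the total effect is the pooled difference.
Pooled: Campaign E 30.0% vs Campaign T 14.2%; Campaign E is higher overall.

pooled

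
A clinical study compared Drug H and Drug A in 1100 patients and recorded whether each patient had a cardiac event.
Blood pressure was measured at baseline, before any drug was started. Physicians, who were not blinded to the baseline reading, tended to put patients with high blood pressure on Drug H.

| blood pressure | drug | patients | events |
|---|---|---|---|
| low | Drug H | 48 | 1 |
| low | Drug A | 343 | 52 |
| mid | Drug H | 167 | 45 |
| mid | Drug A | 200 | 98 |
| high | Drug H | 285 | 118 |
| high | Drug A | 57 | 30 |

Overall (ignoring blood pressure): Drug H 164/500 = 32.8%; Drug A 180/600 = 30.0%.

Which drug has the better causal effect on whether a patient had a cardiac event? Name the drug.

Drug H

Nothing the drug does changes blood pressure; the imbalance is an allocation artefact. With blood pressure also predicting the outcome, the pooled figure is confounded, and the within-stratum comparison is the causal one.
Within each level — low: 2.1% vs 15.2%; mid: 26.9% vs 49.0%; high: 41.4% vs 52.6% — Drug H is lower every time.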